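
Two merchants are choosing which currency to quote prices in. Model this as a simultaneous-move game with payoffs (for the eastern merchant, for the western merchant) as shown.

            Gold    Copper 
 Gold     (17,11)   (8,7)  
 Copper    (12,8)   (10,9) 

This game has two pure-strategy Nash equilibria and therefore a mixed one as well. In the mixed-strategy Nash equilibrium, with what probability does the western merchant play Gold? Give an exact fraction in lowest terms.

The western merchant's mix q on Gold must make the eastern merchant indifferent between Gold and Copper.
The eastern merchant's payoff from Gold: 17q + 8(1−q). From Copper: 12q + 10(1−q).
Set equal: 5q = 2(1−q) → q = 2/7.

2/7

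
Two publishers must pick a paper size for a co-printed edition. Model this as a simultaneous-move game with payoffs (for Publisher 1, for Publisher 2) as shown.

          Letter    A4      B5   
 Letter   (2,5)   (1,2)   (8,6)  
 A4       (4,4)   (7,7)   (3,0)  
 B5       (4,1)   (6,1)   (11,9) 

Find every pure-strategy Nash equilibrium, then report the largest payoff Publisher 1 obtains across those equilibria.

11

Both A4 is a pure NE (Publisher 1: 7 ≥ 6; Publisher 2: 7 ≥ 4). Publisher 1 gets 7.
Both B5 is a pure NE (Publisher 1: 11 ≥ 8; Publisher 2: 9 ≥ 1). Publisher 1 gets 11.
Every other cell has a profitable deviation for at least one player. Highest of {7, 11} is 11.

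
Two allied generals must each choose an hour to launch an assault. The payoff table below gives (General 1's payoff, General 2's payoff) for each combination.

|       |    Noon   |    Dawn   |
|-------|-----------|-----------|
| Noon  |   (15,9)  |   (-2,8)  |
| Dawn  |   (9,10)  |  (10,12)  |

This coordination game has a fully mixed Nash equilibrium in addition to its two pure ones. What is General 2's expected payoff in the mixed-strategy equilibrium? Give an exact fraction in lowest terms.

General 1 mixes with probability p on Noon, chosen so General 2 is indifferent: 9p + 10(1−p) = 8p + 12(1−p) gives p = 2/3.
General 2's expected payoff is 9·2/3 + 10·1/3 = 28/3.

28/3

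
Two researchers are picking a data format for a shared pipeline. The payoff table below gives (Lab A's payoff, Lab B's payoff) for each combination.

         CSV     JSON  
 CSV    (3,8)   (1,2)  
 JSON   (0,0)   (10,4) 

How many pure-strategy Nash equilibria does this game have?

2

Both CSV: Lab A gets 3 (best alternative 0); Lab B gets 8 (best alternative 2). Neither deviates — NE.
Both JSON: Lab A gets 10 (best alternative 1); Lab B gets 4 (best alternative 0). Neither deviates — NE.
(CSV, JSON) is not a NE: Lab A would switch to JSON (10 > 1).
No other cell survives both best-response checks, so there are 2 pure NE.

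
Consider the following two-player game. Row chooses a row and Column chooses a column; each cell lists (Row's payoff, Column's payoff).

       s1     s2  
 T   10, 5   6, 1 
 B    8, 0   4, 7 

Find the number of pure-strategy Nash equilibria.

(T, s1): Row gets 10 (best alternative 8); Column gets 5 (best alternative 1). Neither deviates — NE.
(B, s2) is not a NE: Row would switch to T (6 > 4).
No other cell survives both best-response checks, so there is 1 pure NE.

1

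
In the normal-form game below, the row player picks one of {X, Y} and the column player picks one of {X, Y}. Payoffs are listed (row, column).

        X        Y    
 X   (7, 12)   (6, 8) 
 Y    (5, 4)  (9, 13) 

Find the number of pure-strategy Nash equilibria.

Both X: the row player gets 7 (best alternative 5); the column player gets 12 (best alternative 8). Neither deviates — NE.
Both Y: the row player gets 9 (best alternative 6); the column player gets 13 (best alternative 4). Neither deviates — NE.
(X, Y) is not a NE: the row player would switch to Y (9 > 6).
No other cell survives both best-response checks, so there are 2 pure NE.

2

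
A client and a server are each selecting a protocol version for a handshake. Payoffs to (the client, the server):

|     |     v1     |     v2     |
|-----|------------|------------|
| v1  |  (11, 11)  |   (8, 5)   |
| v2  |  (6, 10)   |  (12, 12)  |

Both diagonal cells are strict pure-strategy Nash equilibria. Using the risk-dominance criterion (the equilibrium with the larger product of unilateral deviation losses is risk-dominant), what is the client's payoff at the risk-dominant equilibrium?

11

At both v1: the client loses 11 − 6 = 5 by deviating; the server loses 11 − 5 = 6. Product = 5·6 = 30.
At both v2: the client loses 12 − 8 = 4 by deviating; the server loses 12 − 10 = 2. Product = 4·2 = 8.
30 > 8, so both v1 is risk-dominant. The client's payoff there is 11.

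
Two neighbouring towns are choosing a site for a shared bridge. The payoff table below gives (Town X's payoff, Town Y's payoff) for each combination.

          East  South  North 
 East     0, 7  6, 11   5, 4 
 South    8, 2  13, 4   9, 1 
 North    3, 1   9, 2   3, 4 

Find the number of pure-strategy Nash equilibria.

Both South: Town X gets 13 (best alternative 9); Town Y gets 4 (best alternative 2). Neither deviates — NE.
Both East is not a NE: Town X would switch to South (8 > 0).
No other cell survives both best-response checks, so there is 1 pure NE.

1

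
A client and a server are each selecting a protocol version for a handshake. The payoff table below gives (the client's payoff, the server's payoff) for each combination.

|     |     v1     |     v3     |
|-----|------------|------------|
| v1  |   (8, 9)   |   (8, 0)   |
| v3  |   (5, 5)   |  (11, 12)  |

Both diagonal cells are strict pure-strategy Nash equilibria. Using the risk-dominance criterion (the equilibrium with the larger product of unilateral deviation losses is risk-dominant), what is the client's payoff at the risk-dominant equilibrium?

8

At both v1: the client loses 8 − 5 = 3 by deviating; the server loses 9 − 0 = 9. Product = 3·9 = 27.
At both v3: the client loses 11 − 8 = 3 by deviating; the server loses 12 − 5 = 7. Product = 3·7 = 21.
27 > 21, so both v1 is risk-dominant. The client's payoff there is 8.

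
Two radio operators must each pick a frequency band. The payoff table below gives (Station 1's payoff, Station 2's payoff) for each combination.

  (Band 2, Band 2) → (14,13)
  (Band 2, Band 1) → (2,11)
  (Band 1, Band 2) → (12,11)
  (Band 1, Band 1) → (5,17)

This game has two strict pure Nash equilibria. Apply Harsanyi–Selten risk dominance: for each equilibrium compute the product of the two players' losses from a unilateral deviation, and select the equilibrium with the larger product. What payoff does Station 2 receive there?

17

At both Band 2: Station 1 loses 14 − 12 = 2 by deviating; Station 2 loses 13 − 11 = 2. Product = 2·2 = 4.
At both Band 1: Station 1 loses 5 − 2 = 3 by deviating; Station 2 loses 17 − 11 = 6. Product = 3·6 = 18.
18 > 4, so both Band 1 is risk-dominant. Station 2's payoff there is 17.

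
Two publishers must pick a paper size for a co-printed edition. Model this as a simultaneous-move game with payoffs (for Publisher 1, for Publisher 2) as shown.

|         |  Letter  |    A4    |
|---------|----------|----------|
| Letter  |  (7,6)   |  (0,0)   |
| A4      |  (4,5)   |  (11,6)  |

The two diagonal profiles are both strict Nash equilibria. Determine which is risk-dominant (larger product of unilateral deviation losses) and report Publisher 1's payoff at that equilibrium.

At both Letter: Publisher 1 loses 7 − 4 = 3 by deviating; Publisher 2 loses 6 − 0 = 6. Product = 3·6 = 18.
At both A4: Publisher 1 loses 11 − 0 = 11 by deviating; Publisher 2 loses 6 − 5 = 1. Product = 11·1 = 11.
18 > 11, so both Letter is risk-dominant. Publisher 1's payoff there is 7.

7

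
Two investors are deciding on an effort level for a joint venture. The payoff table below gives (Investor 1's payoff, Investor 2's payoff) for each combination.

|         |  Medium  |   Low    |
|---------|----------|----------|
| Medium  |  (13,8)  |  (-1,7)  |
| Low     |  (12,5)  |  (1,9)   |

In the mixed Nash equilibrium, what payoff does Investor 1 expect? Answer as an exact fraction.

Investor 2 mixes with probability q on Medium, chosen so Investor 1 is indifferent: 13q + (-1)(1−q) = 12q + 1(1−q) gives q = 2/3.
Investor 1's expected payoff (from either row, since indifferent) is 13·2/3 + (-1)·1/3 = 25/3.

25/3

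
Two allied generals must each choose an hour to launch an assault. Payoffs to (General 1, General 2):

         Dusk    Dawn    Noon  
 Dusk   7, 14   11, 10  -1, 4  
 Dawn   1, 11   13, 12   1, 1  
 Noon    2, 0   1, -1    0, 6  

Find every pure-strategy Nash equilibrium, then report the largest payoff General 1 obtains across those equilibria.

Both Dusk is a pure NE (General 1: 7 ≥ 2; General 2: 14 ≥ 10). General 1 gets 7.
Both Dawn is a pure NE (General 1: 13 ≥ 11; General 2: 12 ≥ 11). General 1 gets 13.
Every other cell has a profitable deviation for at least one player. Highest of {7, 13} is 13.

13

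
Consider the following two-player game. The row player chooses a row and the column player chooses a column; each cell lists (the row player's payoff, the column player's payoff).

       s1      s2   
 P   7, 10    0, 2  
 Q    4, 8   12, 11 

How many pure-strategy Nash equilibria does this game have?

2

(P, s1): the row player gets 7 (best alternative 4); the column player gets 10 (best alternative 2). Neither deviates — NE.
(Q, s2): the row player gets 12 (best alternative 0); the column player gets 11 (best alternative 8). Neither deviates — NE.
(Q, s1) is not a NE: the row player would switch to P (7 > 4).
No other cell survives both best-response checks, so there are 2 pure NE.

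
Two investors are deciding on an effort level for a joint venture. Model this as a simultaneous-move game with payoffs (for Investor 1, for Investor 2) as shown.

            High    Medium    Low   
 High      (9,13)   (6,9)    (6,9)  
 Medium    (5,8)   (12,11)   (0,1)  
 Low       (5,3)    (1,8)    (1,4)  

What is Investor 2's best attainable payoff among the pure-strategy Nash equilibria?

13

Both High is a pure NE (Investor 1: 9 ≥ 5; Investor 2: 13 ≥ 9). Investor 2 gets 13.
Both Medium is a pure NE (Investor 1: 12 ≥ 6; Investor 2: 11 ≥ 8). Investor 2 gets 11.
Every other cell has a profitable deviation for at least one player. Highest of {13, 11} is 13.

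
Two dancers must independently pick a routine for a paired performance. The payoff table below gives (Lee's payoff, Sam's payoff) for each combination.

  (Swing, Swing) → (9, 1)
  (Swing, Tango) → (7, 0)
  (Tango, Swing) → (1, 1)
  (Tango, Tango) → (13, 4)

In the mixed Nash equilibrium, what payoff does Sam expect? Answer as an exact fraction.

Lee mixes with probability p on Swing, chosen so Sam is indifferent: 1p + 1(1−p) = 0p + 4(1−p) gives p = 3/4.
Sam's expected payoff is 1·3/4 + 1·1/4 = 1.

1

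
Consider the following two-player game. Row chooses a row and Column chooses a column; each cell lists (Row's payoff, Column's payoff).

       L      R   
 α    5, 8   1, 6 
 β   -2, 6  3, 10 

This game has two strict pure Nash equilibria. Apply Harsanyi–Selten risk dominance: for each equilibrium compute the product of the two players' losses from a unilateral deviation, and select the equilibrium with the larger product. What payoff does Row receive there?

At (α, L): Row loses 5 − (-2) = 7 by deviating; Column loses 8 − 6 = 2. Product = 7·2 = 14.
At (β, R): Row loses 3 − 1 = 2 by deviating; Column loses 10 − 6 = 4. Product = 2·4 = 8.
14 > 8, so (α, L) is risk-dominant. Row's payoff there is 5.

5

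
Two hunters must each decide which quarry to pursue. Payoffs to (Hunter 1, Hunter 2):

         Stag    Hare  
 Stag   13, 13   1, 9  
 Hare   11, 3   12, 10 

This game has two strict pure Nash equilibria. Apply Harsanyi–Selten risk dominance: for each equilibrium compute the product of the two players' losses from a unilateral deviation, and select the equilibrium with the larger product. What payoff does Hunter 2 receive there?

At both Stag: Hunter 1 loses 13 − 11 = 2 by deviating; Hunter 2 loses 13 − 9 = 4. Product = 2·4 = 8.
At both Hare: Hunter 1 loses 12 − 1 = 11 by deviating; Hunter 2 loses 10 − 3 = 7. Product = 11·7 = 77.
77 > 8, so both Hare is risk-dominant. Hunter 2's payoff there is 10.

10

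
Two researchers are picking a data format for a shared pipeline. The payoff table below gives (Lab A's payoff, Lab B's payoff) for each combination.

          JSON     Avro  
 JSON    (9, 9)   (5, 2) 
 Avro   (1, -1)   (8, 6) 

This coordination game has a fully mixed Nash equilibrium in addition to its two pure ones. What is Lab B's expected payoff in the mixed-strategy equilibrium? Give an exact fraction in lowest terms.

4

Lab A mixes with probability p on JSON, chosen so Lab B is indifferent: 9p + (-1)(1−p) = 2p + 6(1−p) gives p = 1/2.
Lab B's expected payoff is 9·1/2 + (-1)·1/2 = 4.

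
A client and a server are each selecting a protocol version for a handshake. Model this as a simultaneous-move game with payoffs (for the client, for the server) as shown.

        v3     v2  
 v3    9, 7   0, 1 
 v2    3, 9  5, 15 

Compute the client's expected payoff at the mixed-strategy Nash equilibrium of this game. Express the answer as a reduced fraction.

45/11

The server mixes with probability q on v3, chosen so the client is indifferent: 9q + 0(1−q) = 3q + 5(1−q) gives q = 5/11.
The client's expected payoff (from either row, since indifferent) is 9·5/11 + 0·6/11 = 45/11.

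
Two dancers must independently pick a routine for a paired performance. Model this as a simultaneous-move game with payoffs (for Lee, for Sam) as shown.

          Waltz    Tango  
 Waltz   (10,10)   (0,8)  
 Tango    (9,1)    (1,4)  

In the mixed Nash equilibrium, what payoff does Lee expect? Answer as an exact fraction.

Sam mixes with probability q on Waltz, chosen so Lee is indifferent: 10q + 0(1−q) = 9q + 1(1−q) gives q = 1/2.
Lee's expected payoff (from either row, since indifferent) is 10·1/2 + 0·1/2 = 5.

5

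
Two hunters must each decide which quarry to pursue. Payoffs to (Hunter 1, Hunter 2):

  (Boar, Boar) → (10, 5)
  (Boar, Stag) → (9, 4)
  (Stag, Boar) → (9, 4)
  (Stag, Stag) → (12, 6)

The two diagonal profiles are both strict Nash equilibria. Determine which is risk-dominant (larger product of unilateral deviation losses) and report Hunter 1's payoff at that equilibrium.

At both Boar: Hunter 1 loses 10 − 9 = 1 by deviating; Hunter 2 loses 5 − 4 = 1. Product = 1·1 = 1.
At both Stag: Hunter 1 loses 12 − 9 = 3 by deviating; Hunter 2 loses 6 − 4 = 2. Product = 3·2 = 6.
6 > 1, so both Stag is risk-dominant. Hunter 1's payoff there is 12.

12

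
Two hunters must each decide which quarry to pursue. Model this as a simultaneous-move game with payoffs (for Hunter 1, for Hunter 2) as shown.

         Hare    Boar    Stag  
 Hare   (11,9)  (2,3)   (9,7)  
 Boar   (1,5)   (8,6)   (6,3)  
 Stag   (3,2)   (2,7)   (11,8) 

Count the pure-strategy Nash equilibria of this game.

3

Both Hare: Hunter 1 gets 11 (best alternative 3); Hunter 2 gets 9 (best alternative 7). Neither deviates — NE.
Both Boar: Hunter 1 gets 8 (best alternative 2); Hunter 2 gets 6 (best alternative 5). Neither deviates — NE.
Both Stag: Hunter 1 gets 11 (best alternative 9); Hunter 2 gets 8 (best alternative 7). Neither deviates — NE.
(Boar, Stag) is not a NE: Hunter 1 would switch to Stag (11 > 6).
No other cell survives both best-response checks, so there are 3 pure NE.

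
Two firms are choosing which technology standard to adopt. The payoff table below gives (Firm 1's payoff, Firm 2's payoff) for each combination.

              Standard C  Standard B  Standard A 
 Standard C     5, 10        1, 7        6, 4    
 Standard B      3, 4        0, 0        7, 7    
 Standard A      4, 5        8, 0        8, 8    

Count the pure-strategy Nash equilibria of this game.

2

Both Standard C: Firm 1 gets 5 (best alternative 4); Firm 2 gets 10 (best alternative 7). Neither deviates — NE.
Both Standard A: Firm 1 gets 8 (best alternative 7); Firm 2 gets 8 (best alternative 5). Neither deviates — NE.
Both Standard B is not a NE: Firm 1 would switch to Standard A (8 > 0).
No other cell survives both best-response checks, so there are 2 pure NE.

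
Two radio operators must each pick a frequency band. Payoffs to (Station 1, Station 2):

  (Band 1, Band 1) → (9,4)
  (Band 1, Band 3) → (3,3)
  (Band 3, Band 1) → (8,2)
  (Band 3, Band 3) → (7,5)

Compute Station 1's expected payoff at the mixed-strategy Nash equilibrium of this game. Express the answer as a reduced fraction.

Station 2 mixes with probability q on Band 1, chosen so Station 1 is indifferent: 9q + 3(1−q) = 8q + 7(1−q) gives q = 4/5.
Station 1's expected payoff (from either row, since indifferent) is 9·4/5 + 3·1/5 = 39/5.

39/5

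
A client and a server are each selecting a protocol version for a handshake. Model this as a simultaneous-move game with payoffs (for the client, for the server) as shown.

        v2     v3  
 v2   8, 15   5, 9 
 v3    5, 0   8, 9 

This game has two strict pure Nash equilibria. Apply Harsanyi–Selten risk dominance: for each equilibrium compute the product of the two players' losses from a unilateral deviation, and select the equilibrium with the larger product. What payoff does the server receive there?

9

At both v2: the client loses 8 − 5 = 3 by deviating; the server loses 15 − 9 = 6. Product = 3·6 = 18.
At both v3: the client loses 8 − 5 = 3 by deviating; the server loses 9 − 0 = 9. Product = 3·9 = 27.
27 > 18, so both v3 is risk-dominant. The server's payoff there is 9.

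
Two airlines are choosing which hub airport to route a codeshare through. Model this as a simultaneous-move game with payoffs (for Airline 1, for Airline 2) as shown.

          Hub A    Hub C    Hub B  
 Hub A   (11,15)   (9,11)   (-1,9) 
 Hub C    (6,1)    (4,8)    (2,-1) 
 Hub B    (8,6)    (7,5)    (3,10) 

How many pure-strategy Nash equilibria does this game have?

2

Both Hub A: Airline 1 gets 11 (best alternative 8); Airline 2 gets 15 (best alternative 11). Neither deviates — NE.
Both Hub B: Airline 1 gets 3 (best alternative 2); Airline 2 gets 10 (best alternative 6). Neither deviates — NE.
Both Hub C is not a NE: Airline 1 would switch to Hub A (9 > 4).
No other cell survives both best-response checks, so there are 2 pure NE.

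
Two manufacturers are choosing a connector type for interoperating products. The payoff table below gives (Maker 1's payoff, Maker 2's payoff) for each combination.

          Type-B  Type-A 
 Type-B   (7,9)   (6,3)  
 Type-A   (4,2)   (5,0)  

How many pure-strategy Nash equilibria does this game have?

1

Both Type-B: Maker 1 gets 7 (best alternative 4); Maker 2 gets 9 (best alternative 3). Neither deviates — NE.
Both Type-A is not a NE: Maker 1 would switch to Type-B (6 > 5).
No other cell survives both best-response checks, so there is 1 pure NE.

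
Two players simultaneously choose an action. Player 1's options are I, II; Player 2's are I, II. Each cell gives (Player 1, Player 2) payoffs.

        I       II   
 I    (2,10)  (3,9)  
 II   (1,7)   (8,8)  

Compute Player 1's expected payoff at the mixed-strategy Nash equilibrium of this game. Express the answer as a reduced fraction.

Player 2 mixes with probability q on I, chosen so Player 1 is indifferent: 2q + 3(1−q) = 1q + 8(1−q) gives q = 5/6.
Player 1's expected payoff (from either row, since indifferent) is 2·5/6 + 3·1/6 = 13/6.

13/6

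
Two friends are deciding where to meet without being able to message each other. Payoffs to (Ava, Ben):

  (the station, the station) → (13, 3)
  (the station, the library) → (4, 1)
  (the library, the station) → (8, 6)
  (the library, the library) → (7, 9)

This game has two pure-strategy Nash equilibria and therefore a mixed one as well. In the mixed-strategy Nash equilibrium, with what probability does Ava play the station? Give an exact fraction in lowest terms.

3/5

Ava's mix p on the station must make Ben indifferent between the station and the library.
Ben's payoff from the station: 3p + 6(1−p). From the library: 1p + 9(1−p).
Set equal: 2p = 3(1−p) → p = 3/5.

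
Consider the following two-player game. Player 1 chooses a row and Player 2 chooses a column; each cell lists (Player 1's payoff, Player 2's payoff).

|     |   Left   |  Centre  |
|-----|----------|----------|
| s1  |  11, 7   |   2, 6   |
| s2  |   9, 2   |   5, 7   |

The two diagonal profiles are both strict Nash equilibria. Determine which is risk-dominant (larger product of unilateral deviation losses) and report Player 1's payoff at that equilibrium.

5

At (s1, Left): Player 1 loses 11 − 9 = 2 by deviating; Player 2 loses 7 − 6 = 1. Product = 2·1 = 2.
At (s2, Centre): Player 1 loses 5 − 2 = 3 by deviating; Player 2 loses 7 − 2 = 5. Product = 3·5 = 15.
15 > 2, so (s2, Centre) is risk-dominant. Player 1's payoff there is 5.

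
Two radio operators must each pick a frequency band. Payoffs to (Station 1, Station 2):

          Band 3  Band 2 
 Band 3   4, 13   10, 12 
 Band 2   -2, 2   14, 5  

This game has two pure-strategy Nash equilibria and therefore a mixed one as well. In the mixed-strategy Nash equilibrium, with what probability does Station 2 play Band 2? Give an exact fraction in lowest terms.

3/5

Station 2's mix q on Band 3 must make Station 1 indifferent between Band 3 and Band 2.
Station 1's payoff from Band 3: 4q + 10(1−q). From Band 2: (-2)q + 14(1−q).
Set equal: 6q = 4(1−q) → q = 4/10 = 2/5.
Probability on Band 2 is 1 − 2/5 = 3/5.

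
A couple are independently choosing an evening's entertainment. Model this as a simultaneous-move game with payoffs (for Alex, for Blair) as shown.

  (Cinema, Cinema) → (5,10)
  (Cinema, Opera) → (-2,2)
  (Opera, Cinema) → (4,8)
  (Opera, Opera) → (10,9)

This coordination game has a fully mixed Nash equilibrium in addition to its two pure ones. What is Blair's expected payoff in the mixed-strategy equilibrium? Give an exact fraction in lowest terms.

74/9

Alex mixes with probability p on Cinema, chosen so Blair is indifferent: 10p + 8(1−p) = 2p + 9(1−p) gives p = 1/9.
Blair's expected payoff is 10·1/9 + 8·8/9 = 74/9.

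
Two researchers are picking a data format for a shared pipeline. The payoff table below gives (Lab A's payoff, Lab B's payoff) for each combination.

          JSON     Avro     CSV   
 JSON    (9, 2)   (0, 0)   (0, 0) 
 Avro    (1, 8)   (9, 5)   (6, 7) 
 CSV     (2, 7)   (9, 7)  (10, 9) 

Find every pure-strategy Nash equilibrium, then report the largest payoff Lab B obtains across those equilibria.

Both JSON is a pure NE (Lab A: 9 ≥ 2; Lab B: 2 ≥ 0). Lab B gets 2.
Both CSV is a pure NE (Lab A: 10 ≥ 6; Lab B: 9 ≥ 7). Lab B gets 9.
Every other cell has a profitable deviation for at least one player. Highest of {2, 9} is 9.

9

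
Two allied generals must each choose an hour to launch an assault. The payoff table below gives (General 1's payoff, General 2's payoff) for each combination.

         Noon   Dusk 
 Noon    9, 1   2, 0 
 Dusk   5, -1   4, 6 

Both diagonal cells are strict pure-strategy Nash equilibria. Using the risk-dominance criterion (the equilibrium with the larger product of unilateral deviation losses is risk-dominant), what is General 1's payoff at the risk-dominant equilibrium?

At both Noon: General 1 loses 9 − 5 = 4 by deviating; General 2 loses 1 − 0 = 1. Product = 4·1 = 4.
At both Dusk: General 1 loses 4 − 2 = 2 by deviating; General 2 loses 6 − (-1) = 7. Product = 2·7 = 14.
14 > 4, so both Dusk is risk-dominant. General 1's payoff there is 4.

4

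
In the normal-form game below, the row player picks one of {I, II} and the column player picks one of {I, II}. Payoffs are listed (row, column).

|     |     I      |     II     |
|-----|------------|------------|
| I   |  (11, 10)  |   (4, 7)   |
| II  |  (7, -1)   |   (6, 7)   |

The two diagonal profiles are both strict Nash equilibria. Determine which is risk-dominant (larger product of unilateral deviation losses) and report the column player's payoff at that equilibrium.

At both I: the row player loses 11 − 7 = 4 by deviating; the column player loses 10 − 7 = 3. Product = 4·3 = 12.
At both II: the row player loses 6 − 4 = 2 by deviating; the column player loses 7 − (-1) = 8. Product = 2·8 = 16.
16 > 12, so both II is risk-dominant. The column player's payoff there is 7.

7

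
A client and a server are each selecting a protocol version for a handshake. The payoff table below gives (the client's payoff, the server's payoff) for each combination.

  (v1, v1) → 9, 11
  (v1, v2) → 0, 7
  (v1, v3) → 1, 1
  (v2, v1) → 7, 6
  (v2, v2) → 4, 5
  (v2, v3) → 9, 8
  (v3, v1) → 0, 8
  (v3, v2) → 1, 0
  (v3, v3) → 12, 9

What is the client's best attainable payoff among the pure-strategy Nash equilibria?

12

Both v1 is a pure NE (the client: 9 ≥ 7; the server: 11 ≥ 7). The client gets 9.
Both v3 is a pure NE (the client: 12 ≥ 9; the server: 9 ≥ 8). The client gets 12.
Every other cell has a profitable deviation for at least one player. Highest of {9, 12} is 12.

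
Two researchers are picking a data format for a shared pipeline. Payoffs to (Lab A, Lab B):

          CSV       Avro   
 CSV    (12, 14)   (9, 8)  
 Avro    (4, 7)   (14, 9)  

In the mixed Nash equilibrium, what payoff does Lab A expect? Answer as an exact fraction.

132/13

Lab B mixes with probability q on CSV, chosen so Lab A is indifferent: 12q + 9(1−q) = 4q + 14(1−q) gives q = 5/13.
Lab A's expected payoff (from either row, since indifferent) is 12·5/13 + 9·8/13 = 132/13.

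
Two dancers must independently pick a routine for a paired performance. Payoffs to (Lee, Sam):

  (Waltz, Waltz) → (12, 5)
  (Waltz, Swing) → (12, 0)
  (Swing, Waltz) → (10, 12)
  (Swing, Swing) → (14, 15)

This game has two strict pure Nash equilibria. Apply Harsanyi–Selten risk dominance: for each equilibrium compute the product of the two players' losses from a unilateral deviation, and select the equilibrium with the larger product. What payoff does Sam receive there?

At both Waltz: Lee loses 12 − 10 = 2 by deviating; Sam loses 5 − 0 = 5. Product = 2·5 = 10.
At both Swing: Lee loses 14 − 12 = 2 by deviating; Sam loses 15 − 12 = 3. Product = 2·3 = 6.
10 > 6, so both Waltz is risk-dominant. Sam's payoff there is 5.

5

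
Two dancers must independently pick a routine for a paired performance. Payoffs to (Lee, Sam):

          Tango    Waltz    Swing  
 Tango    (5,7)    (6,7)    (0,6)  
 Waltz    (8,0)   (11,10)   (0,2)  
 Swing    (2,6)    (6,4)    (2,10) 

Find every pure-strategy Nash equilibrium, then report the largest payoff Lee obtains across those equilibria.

Both Waltz is a pure NE (Lee: 11 ≥ 6; Sam: 10 ≥ 2). Lee gets 11.
Both Swing is a pure NE (Lee: 2 ≥ 0; Sam: 10 ≥ 6). Lee gets 2.
Every other cell has a profitable deviation for at least one player. Highest of {11, 2} is 11.

11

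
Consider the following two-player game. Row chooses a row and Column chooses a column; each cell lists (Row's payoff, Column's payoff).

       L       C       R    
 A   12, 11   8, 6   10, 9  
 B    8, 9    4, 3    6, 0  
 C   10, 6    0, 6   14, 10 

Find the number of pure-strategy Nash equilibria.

(A, L): Row gets 12 (best alternative 10); Column gets 11 (best alternative 9). Neither deviates — NE.
(C, R): Row gets 14 (best alternative 10); Column gets 10 (best alternative 6). Neither deviates — NE.
(B, C) is not a NE: Row would switch to A (8 > 4).
No other cell survives both best-response checks, so there are 2 pure NE.

2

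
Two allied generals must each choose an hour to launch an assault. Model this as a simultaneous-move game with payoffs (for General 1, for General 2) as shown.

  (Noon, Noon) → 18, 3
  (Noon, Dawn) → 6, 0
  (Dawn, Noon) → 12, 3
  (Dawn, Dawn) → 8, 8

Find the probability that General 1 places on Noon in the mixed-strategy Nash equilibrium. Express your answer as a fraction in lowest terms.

5/8

General 1's mix p on Noon must make General 2 indifferent between Noon and Dawn.
General 2's payoff from Noon: 3p + 3(1−p). From Dawn: 0p + 8(1−p).
Set equal: 3p = 5(1−p) → p = 5/8.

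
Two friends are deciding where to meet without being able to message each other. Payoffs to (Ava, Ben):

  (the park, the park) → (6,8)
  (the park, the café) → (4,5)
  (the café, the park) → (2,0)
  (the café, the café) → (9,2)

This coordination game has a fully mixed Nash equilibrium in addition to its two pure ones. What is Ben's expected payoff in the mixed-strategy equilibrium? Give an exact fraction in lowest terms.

Ava mixes with probability p on the park, chosen so Ben is indifferent: 8p + 0(1−p) = 5p + 2(1−p) gives p = 2/5.
Ben's expected payoff is 8·2/5 + 0·3/5 = 16/5.

16/5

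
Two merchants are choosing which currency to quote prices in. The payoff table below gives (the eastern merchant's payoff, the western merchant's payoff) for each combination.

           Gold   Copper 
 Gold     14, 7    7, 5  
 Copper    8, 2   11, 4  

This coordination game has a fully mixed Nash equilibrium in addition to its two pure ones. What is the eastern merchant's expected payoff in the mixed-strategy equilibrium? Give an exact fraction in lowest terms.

49/5

The western merchant mixes with probability q on Gold, chosen so the eastern merchant is indifferent: 14q + 7(1−q) = 8q + 11(1−q) gives q = 2/5.
The eastern merchant's expected payoff (from either row, since indifferent) is 14·2/5 + 7·3/5 = 49/5.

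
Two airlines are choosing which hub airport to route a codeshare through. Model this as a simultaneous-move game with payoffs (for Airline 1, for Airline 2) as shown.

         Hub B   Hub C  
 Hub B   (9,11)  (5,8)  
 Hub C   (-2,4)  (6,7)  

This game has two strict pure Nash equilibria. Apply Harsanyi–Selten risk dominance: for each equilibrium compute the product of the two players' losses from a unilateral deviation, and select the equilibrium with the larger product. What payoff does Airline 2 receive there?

11

At both Hub B: Airline 1 loses 9 − (-2) = 11 by deviating; Airline 2 loses 11 − 8 = 3. Product = 11·3 = 33.
At both Hub C: Airline 1 loses 6 − 5 = 1 by deviating; Airline 2 loses 7 − 4 = 3. Product = 1·3 = 3.
33 > 3, so both Hub B is risk-dominant. Airline 2's payoff there is 11.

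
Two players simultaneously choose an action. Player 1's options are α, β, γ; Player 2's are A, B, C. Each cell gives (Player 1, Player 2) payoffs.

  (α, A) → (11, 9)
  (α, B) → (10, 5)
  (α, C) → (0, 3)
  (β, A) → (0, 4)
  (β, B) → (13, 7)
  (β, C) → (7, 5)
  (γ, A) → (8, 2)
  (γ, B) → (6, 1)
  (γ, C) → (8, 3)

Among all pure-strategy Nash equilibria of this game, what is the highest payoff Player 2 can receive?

(α, A) is a pure NE (Player 1: 11 ≥ 8; Player 2: 9 ≥ 5). Player 2 gets 9.
(β, B) is a pure NE (Player 1: 13 ≥ 10; Player 2: 7 ≥ 5). Player 2 gets 7.
(γ, C) is a pure NE (Player 1: 8 ≥ 7; Player 2: 3 ≥ 2). Player 2 gets 3.
Every other cell has a profitable deviation for at least one player. Highest of {9, 7, 3} is 9.

9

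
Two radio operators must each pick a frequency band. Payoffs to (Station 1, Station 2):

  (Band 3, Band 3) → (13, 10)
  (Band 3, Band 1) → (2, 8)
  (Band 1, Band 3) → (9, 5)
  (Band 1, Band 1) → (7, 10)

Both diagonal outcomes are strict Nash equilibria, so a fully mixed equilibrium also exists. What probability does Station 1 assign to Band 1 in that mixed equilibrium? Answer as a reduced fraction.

2/7

Station 1's mix p on Band 3 must make Station 2 indifferent between Band 3 and Band 1.
Station 2's payoff from Band 3: 10p + 5(1−p). From Band 1: 8p + 10(1−p).
Set equal: 2p = 5(1−p) → p = 5/7.
Probability on Band 1 is 1 − 5/7 = 2/7.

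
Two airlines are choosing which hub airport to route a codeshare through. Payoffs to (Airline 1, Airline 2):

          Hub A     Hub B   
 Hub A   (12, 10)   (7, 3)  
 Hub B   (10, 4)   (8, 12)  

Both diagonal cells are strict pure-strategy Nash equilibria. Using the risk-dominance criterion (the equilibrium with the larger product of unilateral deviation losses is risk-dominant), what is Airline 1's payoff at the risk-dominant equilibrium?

At both Hub A: Airline 1 loses 12 − 10 = 2 by deviating; Airline 2 loses 10 − 3 = 7. Product = 2·7 = 14.
At both Hub B: Airline 1 loses 8 − 7 = 1 by deviating; Airline 2 loses 12 − 4 = 8. Product = 1·8 = 8.
14 > 8, so both Hub A is risk-dominant. Airline 1's payoff there is 12.

12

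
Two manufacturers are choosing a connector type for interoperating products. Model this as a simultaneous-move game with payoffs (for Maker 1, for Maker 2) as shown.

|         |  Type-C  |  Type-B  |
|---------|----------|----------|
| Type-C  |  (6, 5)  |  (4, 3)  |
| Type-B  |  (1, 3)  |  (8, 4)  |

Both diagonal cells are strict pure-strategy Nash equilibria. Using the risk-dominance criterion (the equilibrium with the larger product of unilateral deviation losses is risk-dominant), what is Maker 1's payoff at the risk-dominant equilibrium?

At both Type-C: Maker 1 loses 6 − 1 = 5 by deviating; Maker 2 loses 5 − 3 = 2. Product = 5·2 = 10.
At both Type-B: Maker 1 loses 8 − 4 = 4 by deviating; Maker 2 loses 4 − 3 = 1. Product = 4·1 = 4.
10 > 4, so both Type-C is risk-dominant. Maker 1's payoff there is 6.

6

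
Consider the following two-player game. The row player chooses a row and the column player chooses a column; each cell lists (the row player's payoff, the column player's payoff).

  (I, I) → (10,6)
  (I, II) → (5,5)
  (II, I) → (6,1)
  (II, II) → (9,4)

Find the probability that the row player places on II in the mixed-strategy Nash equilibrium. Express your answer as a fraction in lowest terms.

1/4

The row player's mix p on I must make the column player indifferent between I and II.
The column player's payoff from I: 6p + 1(1−p). From II: 5p + 4(1−p).
Set equal: 1p = 3(1−p) → p = 3/4.
Probability on II is 1 − 3/4 = 1/4.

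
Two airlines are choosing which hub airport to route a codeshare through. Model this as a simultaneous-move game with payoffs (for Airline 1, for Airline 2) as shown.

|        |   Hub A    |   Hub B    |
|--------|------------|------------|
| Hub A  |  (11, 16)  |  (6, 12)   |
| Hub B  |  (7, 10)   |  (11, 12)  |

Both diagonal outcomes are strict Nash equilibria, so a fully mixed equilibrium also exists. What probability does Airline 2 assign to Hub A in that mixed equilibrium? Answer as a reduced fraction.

5/9

Airline 2's mix q on Hub A must make Airline 1 indifferent between Hub A and Hub B.
Airline 1's payoff from Hub A: 11q + 6(1−q). From Hub B: 7q + 11(1−q).
Set equal: 4q = 5(1−q) → q = 5/9.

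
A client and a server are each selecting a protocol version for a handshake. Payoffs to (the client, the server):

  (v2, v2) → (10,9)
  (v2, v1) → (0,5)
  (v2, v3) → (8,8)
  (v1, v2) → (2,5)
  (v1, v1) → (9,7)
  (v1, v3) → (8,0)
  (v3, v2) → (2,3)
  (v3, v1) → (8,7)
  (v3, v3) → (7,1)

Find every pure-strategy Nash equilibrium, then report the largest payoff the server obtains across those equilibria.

Both v2 is a pure NE (the client: 10 ≥ 2; the server: 9 ≥ 8). The server gets 9.
Both v1 is a pure NE (the client: 9 ≥ 8; the server: 7 ≥ 5). The server gets 7.
Every other cell has a profitable deviation for at least one player. Highest of {9, 7} is 9.

9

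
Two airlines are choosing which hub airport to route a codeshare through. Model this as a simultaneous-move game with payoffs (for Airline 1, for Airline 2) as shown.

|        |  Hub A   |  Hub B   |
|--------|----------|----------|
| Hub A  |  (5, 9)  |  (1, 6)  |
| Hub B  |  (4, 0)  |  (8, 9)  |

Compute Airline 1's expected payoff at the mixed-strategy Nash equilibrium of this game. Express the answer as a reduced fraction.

9/2

Airline 2 mixes with probability q on Hub A, chosen so Airline 1 is indifferent: 5q + 1(1−q) = 4q + 8(1−q) gives q = 7/8.
Airline 1's expected payoff (from either row, since indifferent) is 5·7/8 + 1·1/8 = 9/2.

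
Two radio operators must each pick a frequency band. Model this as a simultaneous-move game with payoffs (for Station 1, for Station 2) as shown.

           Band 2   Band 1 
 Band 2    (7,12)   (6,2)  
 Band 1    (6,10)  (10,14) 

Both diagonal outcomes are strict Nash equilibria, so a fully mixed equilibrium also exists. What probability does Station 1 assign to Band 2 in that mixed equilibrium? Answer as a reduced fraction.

2/7

Station 1's mix p on Band 2 must make Station 2 indifferent between Band 2 and Band 1.
Station 2's payoff from Band 2: 12p + 10(1−p). From Band 1: 2p + 14(1−p).
Set equal: 10p = 4(1−p) → p = 4/14 = 2/7.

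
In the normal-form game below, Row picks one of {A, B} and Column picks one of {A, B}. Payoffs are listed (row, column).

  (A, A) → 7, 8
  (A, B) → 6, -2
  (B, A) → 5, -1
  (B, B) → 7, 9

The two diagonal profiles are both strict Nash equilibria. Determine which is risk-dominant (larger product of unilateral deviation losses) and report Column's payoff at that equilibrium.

At both A: Row loses 7 − 5 = 2 by deviating; Column loses 8 − (-2) = 10. Product = 2·10 = 20.
At both B: Row loses 7 − 6 = 1 by deviating; Column loses 9 − (-1) = 10. Product = 1·10 = 10.
20 > 10, so both A is risk-dominant. Column's payoff there is 8.

8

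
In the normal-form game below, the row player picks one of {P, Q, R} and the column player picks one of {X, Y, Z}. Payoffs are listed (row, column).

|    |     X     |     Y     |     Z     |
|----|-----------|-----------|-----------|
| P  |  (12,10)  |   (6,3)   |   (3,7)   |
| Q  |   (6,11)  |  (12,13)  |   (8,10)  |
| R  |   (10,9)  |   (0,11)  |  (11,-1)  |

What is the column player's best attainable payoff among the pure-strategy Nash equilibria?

(P, X) is a pure NE (the row player: 12 ≥ 10; the column player: 10 ≥ 7). The column player gets 10.
(Q, Y) is a pure NE (the row player: 12 ≥ 6; the column player: 13 ≥ 11). The column player gets 13.
Every other cell has a profitable deviation for at least one player. Highest of {10, 13} is 13.

13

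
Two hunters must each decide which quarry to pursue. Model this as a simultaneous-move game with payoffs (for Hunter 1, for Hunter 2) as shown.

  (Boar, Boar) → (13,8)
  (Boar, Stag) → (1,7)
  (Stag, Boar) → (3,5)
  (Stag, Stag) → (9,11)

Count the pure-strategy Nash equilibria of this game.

2

Both Boar: Hunter 1 gets 13 (best alternative 3); Hunter 2 gets 8 (best alternative 7). Neither deviates — NE.
Both Stag: Hunter 1 gets 9 (best alternative 1); Hunter 2 gets 11 (best alternative 5). Neither deviates — NE.
(Boar, Stag) is not a NE: Hunter 1 would switch to Stag (9 > 1).
No other cell survives both best-response checks, so there are 2 pure NE.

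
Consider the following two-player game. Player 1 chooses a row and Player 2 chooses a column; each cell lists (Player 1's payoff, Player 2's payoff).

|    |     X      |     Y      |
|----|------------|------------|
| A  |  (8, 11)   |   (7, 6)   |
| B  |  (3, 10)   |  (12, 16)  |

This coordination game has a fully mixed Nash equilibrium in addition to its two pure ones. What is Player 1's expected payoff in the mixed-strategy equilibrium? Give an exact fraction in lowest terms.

15/2

Player 2 mixes with probability q on X, chosen so Player 1 is indifferent: 8q + 7(1−q) = 3q + 12(1−q) gives q = 1/2.
Player 1's expected payoff (from either row, since indifferent) is 8·1/2 + 7·1/2 = 15/2.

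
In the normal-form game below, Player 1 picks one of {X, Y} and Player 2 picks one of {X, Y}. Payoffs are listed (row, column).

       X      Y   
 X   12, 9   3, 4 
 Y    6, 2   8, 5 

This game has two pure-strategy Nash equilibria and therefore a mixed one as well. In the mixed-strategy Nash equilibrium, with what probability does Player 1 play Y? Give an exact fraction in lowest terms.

Player 1's mix p on X must make Player 2 indifferent between X and Y.
Player 2's payoff from X: 9p + 2(1−p). From Y: 4p + 5(1−p).
Set equal: 5p = 3(1−p) → p = 3/8.
Probability on Y is 1 − 3/8 = 5/8.

5/8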